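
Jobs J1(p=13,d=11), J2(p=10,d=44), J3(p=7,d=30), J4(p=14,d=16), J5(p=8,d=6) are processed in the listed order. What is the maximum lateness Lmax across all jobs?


Lateness per job (L = C - d):
  J1: C=13, d=11, L=2
  J2: C=23, d=44, L=-21
  J3: C=30, d=30, L=0
  J4: C=44, d=16, L=28
  J5: C=52, d=6, L=46
Lmax = max(2, -21, 0, 28, 46)
= 46


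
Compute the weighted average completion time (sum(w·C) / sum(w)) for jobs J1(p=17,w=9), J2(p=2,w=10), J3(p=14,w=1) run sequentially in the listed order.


Completion times:
  J1: C=17, w×C=9×17=153
  J2: C=19, w×C=10×19=190
  J3: C=33, w×C=1×33=33
Sum w×C = 376
Sum w = 20
Weighted avg = 376/20
= 18.80


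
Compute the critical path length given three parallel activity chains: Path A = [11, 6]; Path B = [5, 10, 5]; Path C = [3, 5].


Path A: 11 + 6 = 17
Path B: 5 + 10 + 5 = 20
Path C: 3 + 5 = 8
Critical path = longest = max(17, 20, 8)
= 20 (Path B)


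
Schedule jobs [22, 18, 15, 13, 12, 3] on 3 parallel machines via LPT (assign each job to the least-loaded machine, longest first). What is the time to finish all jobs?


Jobs (LPT sorted): [22, 18, 15, 13, 12, 3]
Machines: 3
  J=22 → Machine 1 (load: 0+22=22)
  J=18 → Machine 2 (load: 0+18=18)
  J=15 → Machine 3 (load: 0+15=15)
  J=13 → Machine 3 (load: 15+13=28)
  J=12 → Machine 2 (load: 18+12=30)
  J=3 → Machine 1 (load: 22+3=25)
Machine loads: [25, 30, 28]
Makespan = max = 30 time units


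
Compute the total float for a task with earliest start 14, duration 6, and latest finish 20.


EF = ES + duration = 14 + 6 = 20
LS = LF - duration = 20 - 6 = 14
Total Float = LF - EF = 20 - 20
(or LS - ES = 14 - 14)
= 0


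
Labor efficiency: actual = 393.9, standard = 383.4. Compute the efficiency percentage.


Efficiency = (actual / standard) × 100
= (393.9 / 383.4) × 100
= 102.7%


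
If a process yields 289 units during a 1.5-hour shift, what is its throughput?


Throughput = units / time
= 289 / 1.5
= 192.7 units/hour


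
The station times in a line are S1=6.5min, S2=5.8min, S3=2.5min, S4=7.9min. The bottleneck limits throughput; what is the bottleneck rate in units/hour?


Bottleneck = longest station time
Station times: [6.5, 5.8, 2.5, 7.9]
Max = 7.9 min
Rate = 60 / 7.9
= 7.59 units/hour (bottleneck: 7.9min)


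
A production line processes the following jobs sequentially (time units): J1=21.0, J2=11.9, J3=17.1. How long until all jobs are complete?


Sequential makespan: sum all processing times
= 21.0 + 11.9 + 17.1
= 50.0 time units


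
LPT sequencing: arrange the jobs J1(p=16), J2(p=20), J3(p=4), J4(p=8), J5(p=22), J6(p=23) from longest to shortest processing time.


LPT: sort by longest processing time first
  J6: p=23
  J5: p=22
  J2: p=20
  J1: p=16
  J4: p=8
  J3: p=4
Order: J6 → J5 → J2 → J1 → J4 → J3


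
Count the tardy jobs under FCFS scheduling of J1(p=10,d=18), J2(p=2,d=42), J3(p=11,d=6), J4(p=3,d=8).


Completion vs due date:
  J1: C=10, d=18 → on time
  J2: C=12, d=42 → on time
  J3: C=23, d=6 → TARDY
  J4: C=26, d=8 → TARDY
Tardy jobs: J3, J4
Count = 2


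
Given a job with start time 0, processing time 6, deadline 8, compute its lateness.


Completion = 0 + 6 = 6
Lateness = C - d = 6 - 8
= -2


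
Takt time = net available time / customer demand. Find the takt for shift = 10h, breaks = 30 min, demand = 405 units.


Available = 10×60 - 30 = 570 min
Takt time = 570 / 405
= 1.41 min/unit


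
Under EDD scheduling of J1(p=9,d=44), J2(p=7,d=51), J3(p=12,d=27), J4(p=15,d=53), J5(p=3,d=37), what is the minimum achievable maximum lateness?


EDD order: J3 → J5 → J1 → J2 → J4
Completion and lateness:
  J3: C=12, d=27, L=12-27=-15
  J5: C=15, d=37, L=15-37=-22
  J1: C=24, d=44, L=24-44=-20
  J2: C=31, d=51, L=31-51=-20
  J4: C=46, d=53, L=46-53=-7
Lmax = max(-15, -22, -20, -20, -7)
= -7


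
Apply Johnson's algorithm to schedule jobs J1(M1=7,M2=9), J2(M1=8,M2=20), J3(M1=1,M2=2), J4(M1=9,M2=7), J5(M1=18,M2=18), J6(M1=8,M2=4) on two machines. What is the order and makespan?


Johnson's rule:
Group 1 (M1≤M2, sort by M1): ['J3', 'J1', 'J2', 'J5']
Group 2 (M1>M2, sort desc M2): ['J4', 'J6']
Sequence: J3 → J1 → J2 → J5 → J4 → J6
Makespan calculation:
  J3: M1 done=1, M2 done=3
  J1: M1 done=8, M2 done=17
  J2: M1 done=16, M2 done=37
  J5: M1 done=34, M2 done=55
  J4: M1 done=43, M2 done=62
  J6: M1 done=51, M2 done=66
= Sequence: J3 → J1 → J2 → J5 → J4 → J6, Makespan: 66


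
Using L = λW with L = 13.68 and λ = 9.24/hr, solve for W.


Little's law: L = λW → W = L / λ
= 13.68 / 9.24
= 1.48 hours


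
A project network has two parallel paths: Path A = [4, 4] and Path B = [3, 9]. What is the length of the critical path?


Path A: 4 + 4 = 8
Path B: 3 + 9 = 12
Critical path = longest = max(8, 12)
= 12 (Path B)


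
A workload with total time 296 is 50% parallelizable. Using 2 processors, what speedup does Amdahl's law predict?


Amdahl's law: T_p = T × ((1-p) + p/N)
= 296 × ((1-0.5) + 0.5/2)
= 296 × (0.50 + 0.2500)
= 296 × 0.7500
= 222.00
Speedup = 296/222.00
= 1.33×


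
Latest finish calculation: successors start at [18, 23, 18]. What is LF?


LF = min of all successor start times
Successors start at: [18, 23, 18]
LF = min(18, 23, 18)
= 18


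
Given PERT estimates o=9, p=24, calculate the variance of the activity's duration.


σ² = ((p - o) / 6)² = (p - o)² / 36
= (24 - 9)² / 36
= 15² / 36
= 225 / 36
= 6.2500


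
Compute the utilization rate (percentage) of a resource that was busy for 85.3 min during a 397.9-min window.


Utilization = busy / total × 100
= 85.3 / 397.9 × 100
= 21.4%


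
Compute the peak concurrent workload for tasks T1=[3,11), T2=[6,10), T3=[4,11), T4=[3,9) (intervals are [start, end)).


Check each time point for overlaps:
  t=6: 4 tasks active (T1, T2, T3, T4)
Max concurrent = 4


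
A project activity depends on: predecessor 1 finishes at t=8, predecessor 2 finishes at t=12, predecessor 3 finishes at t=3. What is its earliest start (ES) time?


ES = max of all predecessor completion times
Predecessors: [8, 12, 3]
ES = max(8, 12, 3)
= 12


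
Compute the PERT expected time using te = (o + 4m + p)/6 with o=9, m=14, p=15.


te = (o + 4m + p) / 6
= (9 + 4×14 + 15) / 6
= (9 + 56 + 15) / 6
= 80 / 6
= 13.33


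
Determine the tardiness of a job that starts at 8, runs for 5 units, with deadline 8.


Completion = start + processing = 8 + 5 = 13
Tardiness = max(0, C - d) = max(0, 13 - 8)
= max(0, 5)
= 5


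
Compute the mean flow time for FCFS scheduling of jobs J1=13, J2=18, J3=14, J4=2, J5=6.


Completion times:
  J1: completes at 13
  J2: completes at 31
  J3: completes at 45
  J4: completes at 47
  J5: completes at 53
Sum = 189
Average = 189/5
= 37.80


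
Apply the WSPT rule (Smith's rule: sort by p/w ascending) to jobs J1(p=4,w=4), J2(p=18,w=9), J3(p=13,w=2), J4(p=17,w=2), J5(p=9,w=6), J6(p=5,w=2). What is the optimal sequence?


WSPT (Smith's rule): sort by p/w ascending
  J1: p/w = 4/4 = 1.000
  J5: p/w = 9/6 = 1.500
  J2: p/w = 18/9 = 2.000
  J6: p/w = 5/2 = 2.500
  J3: p/w = 13/2 = 6.500
  J4: p/w = 17/2 = 8.500
Order: J1 → J5 → J2 → J6 → J3 → J4


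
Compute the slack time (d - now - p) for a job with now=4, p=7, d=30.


Slack = due - current_time - processing
= 30 - 4 - 7
= 19


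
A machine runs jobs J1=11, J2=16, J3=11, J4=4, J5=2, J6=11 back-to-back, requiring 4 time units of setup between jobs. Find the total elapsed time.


Makespan = Σ processing + (n-1) × setup
= (11 + 16 + 11 + 4 + 2 + 11) + (6-1)×4
= 55 + 20
= 75 time units


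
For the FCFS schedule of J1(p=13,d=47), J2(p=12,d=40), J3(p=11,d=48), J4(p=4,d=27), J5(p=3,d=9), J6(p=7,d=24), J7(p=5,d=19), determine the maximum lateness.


Lateness per job (L = C - d):
  J1: C=13, d=47, L=-34
  J2: C=25, d=40, L=-15
  J3: C=36, d=48, L=-12
  J4: C=40, d=27, L=13
  J5: C=43, d=9, L=34
  J6: C=50, d=24, L=26
  J7: C=55, d=19, L=36
Lmax = max(-34, -15, -12, 13, 34, 26, 36)
= 36


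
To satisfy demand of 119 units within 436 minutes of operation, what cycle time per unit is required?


Cycle time = available time / demand
= 436 / 119
= 3.66 min/unit


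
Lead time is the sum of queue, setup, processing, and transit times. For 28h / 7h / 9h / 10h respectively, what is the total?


Lead time = queue + setup + processing + transit
= 28 + 7 + 9 + 10
= 54 hours


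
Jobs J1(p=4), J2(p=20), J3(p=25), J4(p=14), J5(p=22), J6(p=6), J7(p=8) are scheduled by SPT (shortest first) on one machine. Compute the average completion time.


SPT order: J1 → J6 → J7 → J4 → J2 → J5 → J3
Completion times:
  J1: C=4
  J6: C=10
  J7: C=18
  J4: C=32
  J2: C=52
  J5: C=74
  J3: C=99
Sum = 289, n = 7
Mean flow = 289/7
= 41.29


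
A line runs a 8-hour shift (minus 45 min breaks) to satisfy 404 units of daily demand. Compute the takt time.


Available = 8×60 - 45 = 435 min
Takt time = 435 / 404
= 1.08 min/unit


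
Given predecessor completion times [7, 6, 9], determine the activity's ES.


ES = max of all predecessor completion times
Predecessors: [7, 6, 9]
ES = max(7, 6, 9)
= 9


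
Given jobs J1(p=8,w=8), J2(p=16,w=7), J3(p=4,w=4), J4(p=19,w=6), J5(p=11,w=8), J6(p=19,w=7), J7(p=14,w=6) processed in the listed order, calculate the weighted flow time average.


Completion times:
  J1: C=8, w×C=8×8=64
  J2: C=24, w×C=7×24=168
  J3: C=28, w×C=4×28=112
  J4: C=47, w×C=6×47=282
  J5: C=58, w×C=8×58=464
  J6: C=77, w×C=7×77=539
  J7: C=91, w×C=6×91=546
Sum w×C = 2175
Sum w = 46
Weighted avg = 2175/46
= 47.28


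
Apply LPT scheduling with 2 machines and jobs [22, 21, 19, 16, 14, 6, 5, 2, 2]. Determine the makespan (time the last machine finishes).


Jobs (LPT sorted): [22, 21, 19, 16, 14, 6, 5, 2, 2]
Machines: 2
  J=22 → Machine 1 (load: 0+22=22)
  J=21 → Machine 2 (load: 0+21=21)
  J=19 → Machine 2 (load: 21+19=40)
  J=16 → Machine 1 (load: 22+16=38)
  J=14 → Machine 1 (load: 38+14=52)
  J=6 → Machine 2 (load: 40+6=46)
  J=5 → Machine 2 (load: 46+5=51)
  J=2 → Machine 2 (load: 51+2=53)
  J=2 → Machine 1 (load: 52+2=54)
Machine loads: [54, 53]
Makespan = max = 54 time units


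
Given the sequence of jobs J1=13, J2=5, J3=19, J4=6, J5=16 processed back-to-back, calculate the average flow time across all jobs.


Completion times:
  J1: completes at 13
  J2: completes at 18
  J3: completes at 37
  J4: completes at 43
  J5: completes at 59
Sum = 170
Average = 170/5
= 34.00


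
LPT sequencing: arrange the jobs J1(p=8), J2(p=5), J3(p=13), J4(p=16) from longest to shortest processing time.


LPT: sort by longest processing time first
  J4: p=16
  J3: p=13
  J1: p=8
  J2: p=5
Order: J4 → J3 → J1 → J2


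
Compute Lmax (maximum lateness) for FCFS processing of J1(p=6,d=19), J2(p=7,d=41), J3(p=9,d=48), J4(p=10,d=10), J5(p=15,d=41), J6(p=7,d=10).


Lateness per job (L = C - d):
  J1: C=6, d=19, L=-13
  J2: C=13, d=41, L=-28
  J3: C=22, d=48, L=-26
  J4: C=32, d=10, L=22
  J5: C=47, d=41, L=6
  J6: C=54, d=10, L=44
Lmax = max(-13, -28, -26, 22, 6, 44)
= 44


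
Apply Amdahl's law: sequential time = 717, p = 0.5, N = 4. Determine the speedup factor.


Amdahl's law: T_p = T × ((1-p) + p/N)
= 717 × ((1-0.5) + 0.5/4)
= 717 × (0.50 + 0.1250)
= 717 × 0.6250
= 448.12
Speedup = 717/448.12
= 1.60×


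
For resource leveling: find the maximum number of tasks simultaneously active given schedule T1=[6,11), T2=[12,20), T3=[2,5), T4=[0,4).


Check each time point for overlaps:
  t=2: 2 tasks active (T3, T4)
Max concurrent = 2


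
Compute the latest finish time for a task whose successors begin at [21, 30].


LF = min of all successor start times
Successors start at: [21, 30]
LF = min(21, 30)
= 21


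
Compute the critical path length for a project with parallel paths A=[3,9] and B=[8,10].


Path A: 3 + 9 = 12
Path B: 8 + 10 = 18
Critical path = longest = max(12, 18)
= 18 (Path B)


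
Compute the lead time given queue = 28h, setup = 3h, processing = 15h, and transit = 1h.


Lead time = queue + setup + processing + transit
= 28 + 3 + 15 + 1
= 47 hours


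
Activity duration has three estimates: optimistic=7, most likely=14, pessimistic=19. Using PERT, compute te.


te = (o + 4m + p) / 6
= (7 + 4×14 + 19) / 6
= (7 + 56 + 19) / 6
= 82 / 6
= 13.67


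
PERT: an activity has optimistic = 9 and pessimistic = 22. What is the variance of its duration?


σ² = ((p - o) / 6)² = (p - o)² / 36
= (22 - 9)² / 36
= 13² / 36
= 169 / 36
= 4.6944


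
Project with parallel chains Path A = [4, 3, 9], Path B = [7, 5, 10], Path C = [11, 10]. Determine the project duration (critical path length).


Path A: 4 + 3 + 9 = 16
Path B: 7 + 5 + 10 = 22
Path C: 11 + 10 = 21
Critical path = longest = max(16, 22, 21)
= 22 (Path B)


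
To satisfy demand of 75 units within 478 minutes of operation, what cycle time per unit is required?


Cycle time = available time / demand
= 478 / 75
= 6.37 min/unit


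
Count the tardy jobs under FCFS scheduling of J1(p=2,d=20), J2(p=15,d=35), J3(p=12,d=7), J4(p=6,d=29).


Completion vs due date:
  J1: C=2, d=20 → on time
  J2: C=17, d=35 → on time
  J3: C=29, d=7 → TARDY
  J4: C=35, d=29 → TARDY
Tardy jobs: J3, J4
Count = 2


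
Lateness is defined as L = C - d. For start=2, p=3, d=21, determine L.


Completion = 2 + 3 = 5
Lateness = C - d = 5 - 21
= -16


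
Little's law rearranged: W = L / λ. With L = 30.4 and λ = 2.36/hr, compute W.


Little's law: L = λW → W = L / λ
= 30.4 / 2.36
= 12.88 hours


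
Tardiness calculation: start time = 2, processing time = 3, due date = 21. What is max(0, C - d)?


Completion = start + processing = 2 + 3 = 5
Tardiness = max(0, C - d) = max(0, 5 - 21)
= max(0, -16)
= 0


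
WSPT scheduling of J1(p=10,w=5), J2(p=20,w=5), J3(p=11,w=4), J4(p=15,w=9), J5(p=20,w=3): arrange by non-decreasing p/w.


WSPT (Smith's rule): sort by p/w ascending
  J4: p/w = 15/9 = 1.667
  J1: p/w = 10/5 = 2.000
  J3: p/w = 11/4 = 2.750
  J2: p/w = 20/5 = 4.000
  J5: p/w = 20/3 = 6.667
Order: J4 → J1 → J3 → J2 → J5


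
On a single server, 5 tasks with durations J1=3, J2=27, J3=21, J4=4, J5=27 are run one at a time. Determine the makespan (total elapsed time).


Sequential makespan: sum all processing times
= 3 + 27 + 21 + 4 + 27
= 82 time units


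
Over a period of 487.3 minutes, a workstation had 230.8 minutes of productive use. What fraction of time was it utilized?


Utilization = busy / total × 100
= 230.8 / 487.3 × 100
= 47.4%


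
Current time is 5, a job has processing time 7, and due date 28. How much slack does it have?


Slack = due - current_time - processing
= 28 - 5 - 7
= 16


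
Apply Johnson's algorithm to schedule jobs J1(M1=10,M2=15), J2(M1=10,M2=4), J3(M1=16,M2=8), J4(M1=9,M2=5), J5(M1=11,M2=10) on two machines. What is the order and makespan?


Johnson's rule:
Group 1 (M1≤M2, sort by M1): ['J1']
Group 2 (M1>M2, sort desc M2): ['J5', 'J3', 'J4', 'J2']
Sequence: J1 → J5 → J3 → J4 → J2
Makespan calculation:
  J1: M1 done=10, M2 done=25
  J5: M1 done=21, M2 done=35
  J3: M1 done=37, M2 done=45
  J4: M1 done=46, M2 done=51
  J2: M1 done=56, M2 done=60
= Sequence: J1 → J5 → J3 → J4 → J2, Makespan: 60


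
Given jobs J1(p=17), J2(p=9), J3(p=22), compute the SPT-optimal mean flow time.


SPT order: J2 → J1 → J3
Completion times:
  J2: C=9
  J1: C=26
  J3: C=48
Sum = 83, n = 3
Mean flow = 83/3
= 27.67


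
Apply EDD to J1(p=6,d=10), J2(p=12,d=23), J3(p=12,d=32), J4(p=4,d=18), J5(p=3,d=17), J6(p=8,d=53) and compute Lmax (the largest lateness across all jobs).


EDD order: J1 → J5 → J4 → J2 → J3 → J6
Completion and lateness:
  J1: C=6, d=10, L=6-10=-4
  J5: C=9, d=17, L=9-17=-8
  J4: C=13, d=18, L=13-18=-5
  J2: C=25, d=23, L=25-23=2
  J3: C=37, d=32, L=37-32=5
  J6: C=45, d=53, L=45-53=-8
Lmax = max(-4, -8, -5, 2, 5, -8)
= 5


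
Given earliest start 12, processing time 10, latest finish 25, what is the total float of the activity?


EF = ES + duration = 12 + 10 = 22
LS = LF - duration = 25 - 10 = 15
Total Float = LF - EF = 25 - 22
(or LS - ES = 15 - 12)
= 3


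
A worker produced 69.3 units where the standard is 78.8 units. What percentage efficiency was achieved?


Efficiency = (actual / standard) × 100
= (69.3 / 78.8) × 100
= 87.9%


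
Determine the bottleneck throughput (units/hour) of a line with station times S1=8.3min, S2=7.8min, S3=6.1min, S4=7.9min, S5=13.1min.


Bottleneck = longest station time
Station times: [8.3, 7.8, 6.1, 7.9, 13.1]
Max = 13.1 min
Rate = 60 / 13.1
= 4.58 units/hour (bottleneck: 13.1min)


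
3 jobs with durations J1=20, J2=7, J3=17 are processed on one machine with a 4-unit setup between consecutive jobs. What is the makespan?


Makespan = Σ processing + (n-1) × setup
= (20 + 7 + 17) + (3-1)×4
= 44 + 8
= 52 time units


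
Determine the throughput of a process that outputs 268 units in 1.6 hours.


Throughput = units / time
= 268 / 1.6
= 167.5 units/hour


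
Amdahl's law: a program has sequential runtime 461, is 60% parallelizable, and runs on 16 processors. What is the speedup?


Amdahl's law: T_p = T × ((1-p) + p/N)
= 461 × ((1-0.6) + 0.6/16)
= 461 × (0.40 + 0.0375)
= 461 × 0.4375
= 201.69
Speedup = 461/201.69
= 2.29×


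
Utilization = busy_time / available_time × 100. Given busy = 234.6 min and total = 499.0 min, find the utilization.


Utilization = busy / total × 100
= 234.6 / 499.0 × 100
= 47.0%


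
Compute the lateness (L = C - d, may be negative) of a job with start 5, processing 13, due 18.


Completion = 5 + 13 = 18
Lateness = C - d = 18 - 18
= 0


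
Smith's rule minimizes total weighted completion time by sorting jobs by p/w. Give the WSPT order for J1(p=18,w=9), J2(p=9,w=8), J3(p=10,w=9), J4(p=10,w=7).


WSPT (Smith's rule): sort by p/w ascending
  J3: p/w = 10/9 = 1.111
  J2: p/w = 9/8 = 1.125
  J4: p/w = 10/7 = 1.429
  J1: p/w = 18/9 = 2.000
Order: J3 → J2 → J4 → J1


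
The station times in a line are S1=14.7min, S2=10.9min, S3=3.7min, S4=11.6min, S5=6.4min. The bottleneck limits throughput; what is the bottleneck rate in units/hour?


Bottleneck = longest station time
Station times: [14.7, 10.9, 3.7, 11.6, 6.4]
Max = 14.7 min
Rate = 60 / 14.7
= 4.08 units/hour (bottleneck: 14.7min)


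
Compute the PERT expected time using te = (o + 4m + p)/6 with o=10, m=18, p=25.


te = (o + 4m + p) / 6
= (10 + 4×18 + 25) / 6
= (10 + 72 + 25) / 6
= 107 / 6
= 17.83


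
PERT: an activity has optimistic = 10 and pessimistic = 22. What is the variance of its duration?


σ² = ((p - o) / 6)² = (p - o)² / 36
= (22 - 10)² / 36
= 12² / 36
= 144 / 36
= 4.0000


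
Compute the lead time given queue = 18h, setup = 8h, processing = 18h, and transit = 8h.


Lead time = queue + setup + processing + transit
= 18 + 8 + 18 + 8
= 52 hours


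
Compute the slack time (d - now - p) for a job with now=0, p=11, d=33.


Slack = due - current_time - processing
= 33 - 0 - 11
= 22


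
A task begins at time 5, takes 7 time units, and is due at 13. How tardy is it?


Completion = start + processing = 5 + 7 = 12
Tardiness = max(0, C - d) = max(0, 12 - 13)
= max(0, -1)
= 0


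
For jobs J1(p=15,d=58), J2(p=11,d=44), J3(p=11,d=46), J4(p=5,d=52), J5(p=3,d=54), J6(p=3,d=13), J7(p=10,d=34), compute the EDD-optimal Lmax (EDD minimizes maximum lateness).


EDD order: J6 → J7 → J2 → J3 → J4 → J5 → J1
Completion and lateness:
  J6: C=3, d=13, L=3-13=-10
  J7: C=13, d=34, L=13-34=-21
  J2: C=24, d=44, L=24-44=-20
  J3: C=35, d=46, L=35-46=-11
  J4: C=40, d=52, L=40-52=-12
  J5: C=43, d=54, L=43-54=-11
  J1: C=58, d=58, L=58-58=0
Lmax = max(-10, -21, -20, -11, -12, -11, 0)
= 0


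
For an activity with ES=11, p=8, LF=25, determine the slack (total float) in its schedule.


EF = ES + duration = 11 + 8 = 19
LS = LF - duration = 25 - 8 = 17
Total Float = LF - EF = 25 - 19
(or LS - ES = 17 - 11)
= 6


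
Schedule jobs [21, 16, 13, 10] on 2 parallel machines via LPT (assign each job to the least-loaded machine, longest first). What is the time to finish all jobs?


Jobs (LPT sorted): [21, 16, 13, 10]
Machines: 2
  J=21 → Machine 1 (load: 0+21=21)
  J=16 → Machine 2 (load: 0+16=16)
  J=13 → Machine 2 (load: 16+13=29)
  J=10 → Machine 1 (load: 21+10=31)
Machine loads: [31, 29]
Makespan = max = 31 time units


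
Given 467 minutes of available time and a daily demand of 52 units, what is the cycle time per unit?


Cycle time = available time / demand
= 467 / 52
= 8.98 min/unit


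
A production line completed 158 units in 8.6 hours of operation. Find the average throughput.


Throughput = units / time
= 158 / 8.6
= 18.4 units/hour


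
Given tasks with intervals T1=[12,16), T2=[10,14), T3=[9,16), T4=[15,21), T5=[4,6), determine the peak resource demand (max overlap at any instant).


Check each time point for overlaps:
  t=12: 3 tasks active (T1, T2, T3)
Max concurrent = 3


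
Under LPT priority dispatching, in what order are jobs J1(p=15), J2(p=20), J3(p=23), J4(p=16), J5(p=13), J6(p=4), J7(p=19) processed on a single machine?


LPT: sort by longest processing time first
  J3: p=23
  J2: p=20
  J7: p=19
  J4: p=16
  J1: p=15
  J5: p=13
  J6: p=4
Order: J3 → J2 → J7 → J4 → J1 → J5 → J6


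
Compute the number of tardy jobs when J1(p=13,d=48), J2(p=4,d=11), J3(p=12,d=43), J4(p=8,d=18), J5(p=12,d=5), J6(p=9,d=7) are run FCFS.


Completion vs due date:
  J1: C=13, d=48 → on time
  J2: C=17, d=11 → TARDY
  J3: C=29, d=43 → on time
  J4: C=37, d=18 → TARDY
  J5: C=49, d=5 → TARDY
  J6: C=58, d=7 → TARDY
Tardy jobs: J2, J4, J5, J6
Count = 4


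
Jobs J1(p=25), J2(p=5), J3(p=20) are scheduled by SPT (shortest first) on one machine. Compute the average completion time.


SPT order: J2 → J3 → J1
Completion times:
  J2: C=5
  J3: C=25
  J1: C=50
Sum = 80, n = 3
Mean flow = 80/3
= 26.67


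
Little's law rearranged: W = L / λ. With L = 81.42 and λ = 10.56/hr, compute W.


Little's law: L = λW → W = L / λ
= 81.42 / 10.56
= 7.71 hours


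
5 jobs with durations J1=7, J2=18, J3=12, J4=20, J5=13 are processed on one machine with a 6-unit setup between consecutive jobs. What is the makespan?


Makespan = Σ processing + (n-1) × setup
= (7 + 18 + 12 + 20 + 13) + (5-1)×6
= 70 + 24
= 94 time units


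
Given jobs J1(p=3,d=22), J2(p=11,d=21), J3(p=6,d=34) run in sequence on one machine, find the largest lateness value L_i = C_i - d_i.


Lateness per job (L = C - d):
  J1: C=3, d=22, L=-19
  J2: C=14, d=21, L=-7
  J3: C=20, d=34, L=-14
Lmax = max(-19, -7, -14)
= -7


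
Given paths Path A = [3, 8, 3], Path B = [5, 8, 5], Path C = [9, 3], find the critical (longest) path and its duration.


Path A: 3 + 8 + 3 = 14
Path B: 5 + 8 + 5 = 18
Path C: 9 + 3 = 12
Critical path = longest = max(14, 18, 12)
= 18 (Path B)


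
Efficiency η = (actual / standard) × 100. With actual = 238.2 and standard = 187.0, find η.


Efficiency = (actual / standard) × 100
= (238.2 / 187.0) × 100
= 127.4%


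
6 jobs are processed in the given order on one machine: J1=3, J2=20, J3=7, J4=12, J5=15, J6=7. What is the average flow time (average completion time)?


Completion times:
  J1: completes at 3
  J2: completes at 23
  J3: completes at 30
  J4: completes at 42
  J5: completes at 57
  J6: completes at 64
Sum = 219
Average = 219/6
= 36.50


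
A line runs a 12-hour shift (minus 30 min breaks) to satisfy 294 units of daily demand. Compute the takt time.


Available = 12×60 - 30 = 690 min
Takt time = 690 / 294
= 2.35 min/unit


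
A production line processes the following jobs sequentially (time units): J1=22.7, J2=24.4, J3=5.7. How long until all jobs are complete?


Sequential makespan: sum all processing times
= 22.7 + 24.4 + 5.7
= 52.8 time units


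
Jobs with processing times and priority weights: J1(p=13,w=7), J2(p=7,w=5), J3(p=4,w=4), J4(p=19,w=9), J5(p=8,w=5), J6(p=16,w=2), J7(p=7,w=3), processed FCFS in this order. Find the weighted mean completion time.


Completion times:
  J1: C=13, w×C=7×13=91
  J2: C=20, w×C=5×20=100
  J3: C=24, w×C=4×24=96
  J4: C=43, w×C=9×43=387
  J5: C=51, w×C=5×51=255
  J6: C=67, w×C=2×67=134
  J7: C=74, w×C=3×74=222
Sum w×C = 1285
Sum w = 35
Weighted avg = 1285/35
= 36.71


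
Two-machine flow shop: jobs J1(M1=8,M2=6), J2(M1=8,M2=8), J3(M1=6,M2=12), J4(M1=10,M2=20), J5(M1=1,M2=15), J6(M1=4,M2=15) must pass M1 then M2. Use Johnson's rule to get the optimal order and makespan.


Johnson's rule:
Group 1 (M1≤M2, sort by M1): ['J5', 'J6', 'J3', 'J2', 'J4']
Group 2 (M1>M2, sort desc M2): ['J1']
Sequence: J5 → J6 → J3 → J2 → J4 → J1
Makespan calculation:
  J5: M1 done=1, M2 done=16
  J6: M1 done=5, M2 done=31
  J3: M1 done=11, M2 done=43
  J2: M1 done=19, M2 done=51
  J4: M1 done=29, M2 done=71
  J1: M1 done=37, M2 done=77
= Sequence: J5 → J6 → J3 → J2 → J4 → J1, Makespan: 77


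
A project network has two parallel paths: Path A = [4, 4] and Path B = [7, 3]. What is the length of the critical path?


Path A: 4 + 4 = 8
Path B: 7 + 3 = 10
Critical path = longest = max(8, 10)
= 10 (Path B)


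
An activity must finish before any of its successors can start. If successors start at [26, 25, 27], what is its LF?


LF = min of all successor start times
Successors start at: [26, 25, 27]
LF = min(26, 25, 27)
= 25


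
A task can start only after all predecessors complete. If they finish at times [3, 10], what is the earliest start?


ES = max of all predecessor completion times
Predecessors: [3, 10]
ES = max(3, 10)
= 10


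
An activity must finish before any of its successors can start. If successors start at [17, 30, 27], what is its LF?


LF = min of all successor start times
Successors start at: [17, 30, 27]
LF = min(17, 30, 27)
= 17


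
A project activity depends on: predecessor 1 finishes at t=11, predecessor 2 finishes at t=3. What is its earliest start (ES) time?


ES = max of all predecessor completion times
Predecessors: [11, 3]
ES = max(11, 3)
= 11


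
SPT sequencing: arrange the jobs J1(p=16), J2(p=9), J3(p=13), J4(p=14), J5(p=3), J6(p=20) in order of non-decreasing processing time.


SPT: sort by shortest processing time
  J5: p=3
  J2: p=9
  J3: p=13
  J4: p=14
  J1: p=16
  J6: p=20
Order: J5 → J2 → J3 → J4 → J1 → J6


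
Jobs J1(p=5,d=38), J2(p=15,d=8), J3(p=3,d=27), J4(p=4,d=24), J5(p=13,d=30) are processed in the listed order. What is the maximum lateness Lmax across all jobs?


Lateness per job (L = C - d):
  J1: C=5, d=38, L=-33
  J2: C=20, d=8, L=12
  J3: C=23, d=27, L=-4
  J4: C=27, d=24, L=3
  J5: C=40, d=30, L=10
Lmax = max(-33, 12, -4, 3, 10)
= 12


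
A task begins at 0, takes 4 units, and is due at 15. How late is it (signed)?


Completion = 0 + 4 = 4
Lateness = C - d = 4 - 15
= -11


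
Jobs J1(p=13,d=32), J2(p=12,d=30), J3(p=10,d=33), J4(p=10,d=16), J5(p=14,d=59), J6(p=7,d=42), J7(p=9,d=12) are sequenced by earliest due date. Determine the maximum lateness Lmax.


EDD order: J7 → J4 → J2 → J1 → J3 → J6 → J5
Completion and lateness:
  J7: C=9, d=12, L=9-12=-3
  J4: C=19, d=16, L=19-16=3
  J2: C=31, d=30, L=31-30=1
  J1: C=44, d=32, L=44-32=12
  J3: C=54, d=33, L=54-33=21
  J6: C=61, d=42, L=61-42=19
  J5: C=75, d=59, L=75-59=16
Lmax = max(-3, 3, 1, 12, 21, 19, 16)
= 21


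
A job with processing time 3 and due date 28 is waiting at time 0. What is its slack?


Slack = due - current_time - processing
= 28 - 0 - 3
= 25


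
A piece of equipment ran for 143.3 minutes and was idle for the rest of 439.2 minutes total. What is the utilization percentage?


Utilization = busy / total × 100
= 143.3 / 439.2 × 100
= 32.6%


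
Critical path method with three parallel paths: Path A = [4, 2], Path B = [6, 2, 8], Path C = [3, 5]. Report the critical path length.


Path A: 4 + 2 = 6
Path B: 6 + 2 + 8 = 16
Path C: 3 + 5 = 8
Critical path = longest = max(6, 16, 8)
= 16 (Path B)


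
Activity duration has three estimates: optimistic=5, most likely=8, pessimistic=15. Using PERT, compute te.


te = (o + 4m + p) / 6
= (5 + 4×8 + 15) / 6
= (5 + 32 + 15) / 6
= 52 / 6
= 8.67


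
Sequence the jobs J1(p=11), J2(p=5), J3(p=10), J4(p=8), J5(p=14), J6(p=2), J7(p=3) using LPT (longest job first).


LPT: sort by longest processing time first
  J5: p=14
  J1: p=11
  J3: p=10
  J4: p=8
  J2: p=5
  J7: p=3
  J6: p=2
Order: J5 → J1 → J3 → J4 → J2 → J7 → J6


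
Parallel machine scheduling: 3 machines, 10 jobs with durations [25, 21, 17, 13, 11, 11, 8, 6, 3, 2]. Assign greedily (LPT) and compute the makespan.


Jobs (LPT sorted): [25, 21, 17, 13, 11, 11, 8, 6, 3, 2]
Machines: 3
  J=25 → Machine 1 (load: 0+25=25)
  J=21 → Machine 2 (load: 0+21=21)
  J=17 → Machine 3 (load: 0+17=17)
  J=13 → Machine 3 (load: 17+13=30)
  J=11 → Machine 2 (load: 21+11=32)
  J=11 → Machine 1 (load: 25+11=36)
  J=8 → Machine 3 (load: 30+8=38)
  J=6 → Machine 2 (load: 32+6=38)
  J=3 → Machine 1 (load: 36+3=39)
  J=2 → Machine 2 (load: 38+2=40)
Machine loads: [39, 40, 38]
Makespan = max = 40 time units


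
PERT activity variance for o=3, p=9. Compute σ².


σ² = ((p - o) / 6)² = (p - o)² / 36
= (9 - 3)² / 36
= 6² / 36
= 36 / 36
= 1.0000


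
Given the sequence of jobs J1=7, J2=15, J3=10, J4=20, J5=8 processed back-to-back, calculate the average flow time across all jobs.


Completion times:
  J1: completes at 7
  J2: completes at 22
  J3: completes at 32
  J4: completes at 52
  J5: completes at 60
Sum = 173
Average = 173/5
= 34.60


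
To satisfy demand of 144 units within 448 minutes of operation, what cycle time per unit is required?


Cycle time = available time / demand
= 448 / 144
= 3.11 min/unit


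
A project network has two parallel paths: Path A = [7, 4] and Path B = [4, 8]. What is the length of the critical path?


Path A: 7 + 4 = 11
Path B: 4 + 8 = 12
Critical path = longest = max(11, 12)
= 12 (Path B)


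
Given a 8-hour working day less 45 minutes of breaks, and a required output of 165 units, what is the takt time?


Available = 8×60 - 45 = 435 min
Takt time = 435 / 165
= 2.64 min/unit


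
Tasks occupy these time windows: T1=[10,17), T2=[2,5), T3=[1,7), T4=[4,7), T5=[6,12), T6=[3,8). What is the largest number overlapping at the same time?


Check each time point for overlaps:
  t=4: 4 tasks active (T2, T3, T4, T6)
Max concurrent = 4


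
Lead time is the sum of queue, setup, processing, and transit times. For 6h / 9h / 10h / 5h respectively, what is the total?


Lead time = queue + setup + processing + transit
= 6 + 9 + 10 + 5
= 30 hours


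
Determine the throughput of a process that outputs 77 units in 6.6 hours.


Throughput = units / time
= 77 / 6.6
= 11.7 units/hour


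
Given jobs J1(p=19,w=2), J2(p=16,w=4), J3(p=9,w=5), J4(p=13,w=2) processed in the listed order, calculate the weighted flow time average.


Completion times:
  J1: C=19, w×C=2×19=38
  J2: C=35, w×C=4×35=140
  J3: C=44, w×C=5×44=220
  J4: C=57, w×C=2×57=114
Sum w×C = 512
Sum w = 13
Weighted avg = 512/13
= 39.38


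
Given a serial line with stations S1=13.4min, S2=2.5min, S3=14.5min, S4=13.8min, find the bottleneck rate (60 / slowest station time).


Bottleneck = longest station time
Station times: [13.4, 2.5, 14.5, 13.8]
Max = 14.5 min
Rate = 60 / 14.5
= 4.14 units/hour (bottleneck: 14.5min)


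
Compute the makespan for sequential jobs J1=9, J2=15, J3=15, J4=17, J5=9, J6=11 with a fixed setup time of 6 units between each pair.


Makespan = Σ processing + (n-1) × setup
= (9 + 15 + 15 + 17 + 9 + 11) + (6-1)×6
= 76 + 30
= 106 time units


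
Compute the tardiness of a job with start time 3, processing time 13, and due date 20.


Completion = start + processing = 3 + 13 = 16
Tardiness = max(0, C - d) = max(0, 16 - 20)
= max(0, -4)
= 0


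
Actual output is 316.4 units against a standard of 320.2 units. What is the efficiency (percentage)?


Efficiency = (actual / standard) × 100
= (316.4 / 320.2) × 100
= 98.8%


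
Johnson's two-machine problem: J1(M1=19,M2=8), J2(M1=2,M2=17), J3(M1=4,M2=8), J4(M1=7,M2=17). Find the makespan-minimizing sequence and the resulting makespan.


Johnson's rule:
Group 1 (M1≤M2, sort by M1): ['J2', 'J3', 'J4']
Group 2 (M1>M2, sort desc M2): ['J1']
Sequence: J2 → J3 → J4 → J1
Makespan calculation:
  J2: M1 done=2, M2 done=19
  J3: M1 done=6, M2 done=27
  J4: M1 done=13, M2 done=44
  J1: M1 done=32, M2 done=52
= Sequence: J2 → J3 → J4 → J1, Makespan: 52


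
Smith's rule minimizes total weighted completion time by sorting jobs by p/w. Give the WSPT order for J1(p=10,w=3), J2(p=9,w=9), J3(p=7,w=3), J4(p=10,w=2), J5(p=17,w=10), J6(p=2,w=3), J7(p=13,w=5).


WSPT (Smith's rule): sort by p/w ascending
  J6: p/w = 2/3 = 0.667
  J2: p/w = 9/9 = 1.000
  J5: p/w = 17/10 = 1.700
  J3: p/w = 7/3 = 2.333
  J7: p/w = 13/5 = 2.600
  J1: p/w = 10/3 = 3.333
  J4: p/w = 10/2 = 5.000
Order: J6 → J2 → J5 → J3 → J7 → J1 → J4


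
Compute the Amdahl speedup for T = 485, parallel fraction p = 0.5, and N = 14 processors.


Amdahl's law: T_p = T × ((1-p) + p/N)
= 485 × ((1-0.5) + 0.5/14)
= 485 × (0.50 + 0.0357)
= 485 × 0.5357
= 259.82
Speedup = 485/259.82
= 1.87×


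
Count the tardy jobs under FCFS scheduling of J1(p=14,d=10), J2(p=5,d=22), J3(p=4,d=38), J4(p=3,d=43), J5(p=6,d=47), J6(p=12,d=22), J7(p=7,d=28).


Completion vs due date:
  J1: C=14, d=10 → TARDY
  J2: C=19, d=22 → on time
  J3: C=23, d=38 → on time
  J4: C=26, d=43 → on time
  J5: C=32, d=47 → on time
  J6: C=44, d=22 → TARDY
  J7: C=51, d=28 → TARDY
Tardy jobs: J1, J6, J7
Count = 3


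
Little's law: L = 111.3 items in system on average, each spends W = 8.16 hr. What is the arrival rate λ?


Little's law: L = λW → λ = L / W
= 111.3 / 8.16
= 13.64 per hour


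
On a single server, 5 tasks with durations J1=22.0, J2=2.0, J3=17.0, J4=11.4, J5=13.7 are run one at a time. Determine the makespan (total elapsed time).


Sequential makespan: sum all processing times
= 22.0 + 2.0 + 17.0 + 11.4 + 13.7
= 66.1 time units


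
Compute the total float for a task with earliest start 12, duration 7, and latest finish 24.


EF = ES + duration = 12 + 7 = 19
LS = LF - duration = 24 - 7 = 17
Total Float = LF - EF = 24 - 19
(or LS - ES = 17 - 12)
= 5


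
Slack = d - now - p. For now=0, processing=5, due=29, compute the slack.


Slack = due - current_time - processing
= 29 - 0 - 5
= 24


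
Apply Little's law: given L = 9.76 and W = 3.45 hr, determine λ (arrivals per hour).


Little's law: L = λW → λ = L / W
= 9.76 / 3.45
= 2.83 per hour


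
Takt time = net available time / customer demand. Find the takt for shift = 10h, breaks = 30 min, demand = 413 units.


Available = 10×60 - 30 = 570 min
Takt time = 570 / 413
= 1.38 min/unit


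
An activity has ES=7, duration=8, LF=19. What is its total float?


EF = ES + duration = 7 + 8 = 15
LS = LF - duration = 19 - 8 = 11
Total Float = LF - EF = 19 - 15
(or LS - ES = 11 - 7)
= 4


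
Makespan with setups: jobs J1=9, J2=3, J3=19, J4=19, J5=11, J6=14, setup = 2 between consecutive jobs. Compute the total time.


Makespan = Σ processing + (n-1) × setup
= (9 + 3 + 19 + 19 + 11 + 14) + (6-1)×2
= 75 + 10
= 85 time units


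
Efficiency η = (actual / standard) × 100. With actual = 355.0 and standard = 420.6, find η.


Efficiency = (actual / standard) × 100
= (355.0 / 420.6) × 100
= 84.4%


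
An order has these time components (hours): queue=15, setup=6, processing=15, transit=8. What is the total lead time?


Lead time = queue + setup + processing + transit
= 15 + 6 + 15 + 8
= 44 hours


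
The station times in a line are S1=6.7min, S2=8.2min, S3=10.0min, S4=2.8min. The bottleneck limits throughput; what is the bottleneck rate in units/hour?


Bottleneck = longest station time
Station times: [6.7, 8.2, 10.0, 2.8]
Max = 10.0 min
Rate = 60 / 10.0
= 6.00 units/hour (bottleneck: 10.0min)


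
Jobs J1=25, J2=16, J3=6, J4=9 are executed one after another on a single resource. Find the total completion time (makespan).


Sequential makespan: sum all processing times
= 25 + 16 + 6 + 9
= 56 time units


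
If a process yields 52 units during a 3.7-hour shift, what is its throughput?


Throughput = units / time
= 52 / 3.7
= 14.1 units/hour


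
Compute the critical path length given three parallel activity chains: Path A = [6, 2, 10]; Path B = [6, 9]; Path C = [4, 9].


Path A: 6 + 2 + 10 = 18
Path B: 6 + 9 = 15
Path C: 4 + 9 = 13
Critical path = longest = max(18, 15, 13)
= 18 (Path A)


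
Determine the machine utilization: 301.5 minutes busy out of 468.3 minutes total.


Utilization = busy / total × 100
= 301.5 / 468.3 × 100
= 64.4%


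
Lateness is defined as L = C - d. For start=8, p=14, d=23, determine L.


Completion = 8 + 14 = 22
Lateness = C - d = 22 - 23
= -1


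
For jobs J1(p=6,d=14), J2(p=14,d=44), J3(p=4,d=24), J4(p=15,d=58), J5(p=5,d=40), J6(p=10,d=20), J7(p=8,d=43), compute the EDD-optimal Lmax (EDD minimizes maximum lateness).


EDD order: J1 → J6 → J3 → J5 → J7 → J2 → J4
Completion and lateness:
  J1: C=6, d=14, L=6-14=-8
  J6: C=16, d=20, L=16-20=-4
  J3: C=20, d=24, L=20-24=-4
  J5: C=25, d=40, L=25-40=-15
  J7: C=33, d=43, L=33-43=-10
  J2: C=47, d=44, L=47-44=3
  J4: C=62, d=58, L=62-58=4
Lmax = max(-8, -4, -4, -15, -10, 3, 4)
= 4


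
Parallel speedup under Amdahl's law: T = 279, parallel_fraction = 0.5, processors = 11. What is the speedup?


Amdahl's law: T_p = T × ((1-p) + p/N)
= 279 × ((1-0.5) + 0.5/11)
= 279 × (0.50 + 0.0455)
= 279 × 0.5455
= 152.18
Speedup = 279/152.18
= 1.83×


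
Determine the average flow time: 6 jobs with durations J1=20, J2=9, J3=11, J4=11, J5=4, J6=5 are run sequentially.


Completion times:
  J1: completes at 20
  J2: completes at 29
  J3: completes at 40
  J4: completes at 51
  J5: completes at 55
  J6: completes at 60
Sum = 255
Average = 255/6
= 42.50


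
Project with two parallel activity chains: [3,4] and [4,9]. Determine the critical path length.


Path A: 3 + 4 = 7
Path B: 4 + 9 = 13
Critical path = longest = max(7, 13)
= 13 (Path B)


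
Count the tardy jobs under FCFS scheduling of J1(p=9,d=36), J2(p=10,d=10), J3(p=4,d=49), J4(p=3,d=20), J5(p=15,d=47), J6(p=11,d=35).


Completion vs due date:
  J1: C=9, d=36 → on time
  J2: C=19, d=10 → TARDY
  J3: C=23, d=49 → on time
  J4: C=26, d=20 → TARDY
  J5: C=41, d=47 → on time
  J6: C=52, d=35 → TARDY
Tardy jobs: J2, J4, J6
Count = 3


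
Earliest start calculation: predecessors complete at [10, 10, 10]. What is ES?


ES = max of all predecessor completion times
Predecessors: [10, 10, 10]
ES = max(10, 10, 10)
= 10


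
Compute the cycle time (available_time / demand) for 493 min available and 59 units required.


Cycle time = available time / demand
= 493 / 59
= 8.36 min/unit


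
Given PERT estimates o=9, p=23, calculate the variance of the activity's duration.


σ² = ((p - o) / 6)² = (p - o)² / 36
= (23 - 9)² / 36
= 14² / 36
= 196 / 36
= 5.4444


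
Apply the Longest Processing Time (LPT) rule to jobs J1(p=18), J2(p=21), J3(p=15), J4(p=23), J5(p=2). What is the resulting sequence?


LPT: sort by longest processing time first
  J4: p=23
  J2: p=21
  J1: p=18
  J3: p=15
  J5: p=2
Order: J4 → J2 → J1 → J3 → J5


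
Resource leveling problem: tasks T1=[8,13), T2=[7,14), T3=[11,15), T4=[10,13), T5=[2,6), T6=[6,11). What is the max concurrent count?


Check each time point for overlaps:
  t=10: 4 tasks active (T1, T2, T4, T6)
Max concurrent = 4
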